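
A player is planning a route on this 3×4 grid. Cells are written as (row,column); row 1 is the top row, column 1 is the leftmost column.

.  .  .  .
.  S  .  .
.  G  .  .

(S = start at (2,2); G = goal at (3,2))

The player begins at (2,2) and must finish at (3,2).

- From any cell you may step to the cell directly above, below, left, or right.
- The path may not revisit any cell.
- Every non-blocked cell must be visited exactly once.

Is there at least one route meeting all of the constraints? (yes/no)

One route that works: (2,2) → (2,3) → (3,3) → (3,4) → (2,4) → (1,4) → (1,3) → (1,2) → (1,1) → (2,1) → (3,1) → (3,2).

yes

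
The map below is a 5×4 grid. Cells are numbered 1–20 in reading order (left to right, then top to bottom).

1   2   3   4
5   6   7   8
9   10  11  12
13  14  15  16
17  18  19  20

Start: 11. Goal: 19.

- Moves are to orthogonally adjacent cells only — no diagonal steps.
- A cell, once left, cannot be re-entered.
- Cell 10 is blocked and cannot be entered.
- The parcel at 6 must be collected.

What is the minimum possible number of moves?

Any route passes through 6 somewhere between 11 and 19. Summing Manhattan distances along the two legs (11 → 6 → 19) gives a lower bound of 2 + 4 = 6 moves.
The shortest route satisfying every rule uses 8 moves: 11 → 7 → 6 → 5 → 9 → 13 → 17 → 18 → 19.
The no-revisit rule (legs can't share cells) pushes the minimum above the 6-move bound; an exhaustive check rules out every length from 6 to 7, leaving 8 as the minimum.

8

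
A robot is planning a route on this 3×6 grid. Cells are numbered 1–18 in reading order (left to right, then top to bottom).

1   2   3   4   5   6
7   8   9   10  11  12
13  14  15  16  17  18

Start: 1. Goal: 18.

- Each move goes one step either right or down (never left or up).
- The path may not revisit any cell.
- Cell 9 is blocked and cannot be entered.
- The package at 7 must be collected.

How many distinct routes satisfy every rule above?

A right/down-only route from 1 to 18 makes exactly 2 down-moves and 5 right-moves in some order.
With no other constraints that would be C(7,2) = 21 routes.
Split at 7 and multiply the segment counts (each segment already excludes blocked cells): 1→7: 1; 7→18: 2; product = 2.
That gives 2 routes.

2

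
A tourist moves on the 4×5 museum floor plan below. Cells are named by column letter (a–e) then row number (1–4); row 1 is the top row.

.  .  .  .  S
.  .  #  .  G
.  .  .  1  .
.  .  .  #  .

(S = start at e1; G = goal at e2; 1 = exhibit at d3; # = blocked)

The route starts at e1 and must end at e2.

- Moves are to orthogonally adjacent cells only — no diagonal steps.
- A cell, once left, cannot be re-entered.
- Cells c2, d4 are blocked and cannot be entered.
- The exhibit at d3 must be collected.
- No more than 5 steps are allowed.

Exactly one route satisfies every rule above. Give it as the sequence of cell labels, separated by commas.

e1, d1, d2, d3, e3, e2

The budget equals the shortest possible length, so every move has to be on a shortest route through the required cells.
Route from e1: left to d1, 2× down (reaching d3), right to e3, up to e2 — 5 moves in all.
Check: all required cells visited; 5 ≤ 5 moves.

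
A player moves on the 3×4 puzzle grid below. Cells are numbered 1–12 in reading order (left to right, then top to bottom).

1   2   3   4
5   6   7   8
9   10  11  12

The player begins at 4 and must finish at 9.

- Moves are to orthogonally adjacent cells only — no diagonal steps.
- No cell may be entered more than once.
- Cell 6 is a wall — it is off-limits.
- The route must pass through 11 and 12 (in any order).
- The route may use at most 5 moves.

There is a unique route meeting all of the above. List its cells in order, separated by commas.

4, 8, 12, 11, 10, 9

Any route must reach 11 and 12 and still end at 9 within 5 moves, so the order of the required stops is forced.
Route from 4: 2× down (reaching 12), 3× left (reaching 9) — 5 moves in all.
Check: all required cells visited; 5 ≤ 5 moves.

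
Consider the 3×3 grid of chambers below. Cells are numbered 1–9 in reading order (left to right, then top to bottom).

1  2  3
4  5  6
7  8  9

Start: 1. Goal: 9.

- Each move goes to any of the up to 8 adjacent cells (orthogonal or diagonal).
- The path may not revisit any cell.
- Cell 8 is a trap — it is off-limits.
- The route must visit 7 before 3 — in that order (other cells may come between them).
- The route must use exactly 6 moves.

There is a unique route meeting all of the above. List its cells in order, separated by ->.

1 -> 4 -> 7 -> 5 -> 3 -> 6 -> 9

The waypoints must appear in the order 7, 3, with no cell reused.
Route from 1: 2× down (reaching 7), 2× up-right (reaching 3), 2× down (reaching 9) — 6 moves in all.
Check: order respected (7 at step 2, 3 at step 4); 6 moves as required.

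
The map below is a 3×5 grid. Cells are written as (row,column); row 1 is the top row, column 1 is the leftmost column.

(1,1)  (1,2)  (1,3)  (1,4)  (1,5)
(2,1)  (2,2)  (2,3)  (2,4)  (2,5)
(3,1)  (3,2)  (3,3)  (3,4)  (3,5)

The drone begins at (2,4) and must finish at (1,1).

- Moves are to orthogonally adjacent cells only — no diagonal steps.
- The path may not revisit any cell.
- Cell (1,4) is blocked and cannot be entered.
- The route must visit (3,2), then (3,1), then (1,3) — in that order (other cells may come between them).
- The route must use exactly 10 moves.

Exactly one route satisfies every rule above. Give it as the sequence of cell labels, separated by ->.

(2,4) -> (3,4) -> (3,3) -> (3,2) -> (3,1) -> (2,1) -> (2,2) -> (2,3) -> (1,3) -> (1,2) -> (1,1)

The waypoints must appear in the order (3,2), (3,1), (1,3), with no cell reused.
Route from (2,4): down to (3,4), 3× left (reaching (3,1)), up to (2,1), 2× right (reaching (2,3)), up to (1,3), 2× left (reaching (1,1)) — 10 moves in all.
Check: order respected ((3,2) at step 3, (3,1) at step 4, (1,3) at step 8); 10 moves as required.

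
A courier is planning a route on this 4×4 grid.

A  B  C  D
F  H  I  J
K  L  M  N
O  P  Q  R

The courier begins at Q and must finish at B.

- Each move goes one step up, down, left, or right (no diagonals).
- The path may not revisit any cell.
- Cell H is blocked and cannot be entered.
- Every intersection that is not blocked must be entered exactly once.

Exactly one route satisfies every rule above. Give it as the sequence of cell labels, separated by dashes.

Need to visit all 15 open cells exactly once, starting at Q and ending at B.
Cell O has only two open neighbours (K and P), so the path must pass straight through it: one of those is the cell it's entered from and the other is where it exits.
Route from Q: right to R, 3× up (reaching D), left to C, 2× down (reaching M), left to L, down to P, left to O, 3× up (reaching A), right to B — 14 moves in all.
Check: all 15 open cells covered.

Q - R - N - J - D - C - I - M - L - P - O - K - F - A - B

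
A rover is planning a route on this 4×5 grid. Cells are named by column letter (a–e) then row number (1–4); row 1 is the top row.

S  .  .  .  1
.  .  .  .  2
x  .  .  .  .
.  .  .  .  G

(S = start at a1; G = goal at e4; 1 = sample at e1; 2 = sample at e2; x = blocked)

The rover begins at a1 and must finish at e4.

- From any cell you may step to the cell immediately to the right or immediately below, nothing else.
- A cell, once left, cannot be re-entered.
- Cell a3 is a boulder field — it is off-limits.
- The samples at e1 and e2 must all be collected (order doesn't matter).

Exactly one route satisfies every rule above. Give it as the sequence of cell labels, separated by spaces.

Moves only go right or down, so the column and row indices never decrease.
Route from a1: 4× right (reaching e1), 3× down (reaching e4) — 7 moves in all.
Check: all required cells visited.

a1 b1 c1 d1 e1 e2 e3 e4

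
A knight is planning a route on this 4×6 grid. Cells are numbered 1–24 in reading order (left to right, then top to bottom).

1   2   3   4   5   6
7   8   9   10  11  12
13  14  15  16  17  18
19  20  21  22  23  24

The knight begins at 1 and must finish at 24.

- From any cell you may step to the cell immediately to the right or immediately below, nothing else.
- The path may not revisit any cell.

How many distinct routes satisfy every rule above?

56

A right/down-only route from 1 to 24 makes exactly 3 down-moves and 5 right-moves in some order.
With no other constraints that would be C(8,3) = 56 routes.
That gives 56 routes.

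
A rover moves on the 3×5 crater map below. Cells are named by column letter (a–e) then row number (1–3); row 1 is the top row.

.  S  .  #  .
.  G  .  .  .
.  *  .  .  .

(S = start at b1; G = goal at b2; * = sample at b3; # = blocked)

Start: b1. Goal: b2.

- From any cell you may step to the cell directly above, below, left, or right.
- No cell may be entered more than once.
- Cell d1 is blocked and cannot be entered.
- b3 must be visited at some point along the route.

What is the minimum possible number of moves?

5

Any route passes through b3 somewhere between b1 and b2. Summing Manhattan distances along the two legs (b1 → b3 → b2) gives a lower bound of 2 + 1 = 3 moves.
The shortest route satisfying every rule uses 5 moves: b1 → a1 → a2 → a3 → b3 → b2.
The no-revisit rule (legs can't share cells) pushes the minimum above the 3-move bound; an exhaustive check rules out every length from 3 to 4, leaving 5 as the minimum.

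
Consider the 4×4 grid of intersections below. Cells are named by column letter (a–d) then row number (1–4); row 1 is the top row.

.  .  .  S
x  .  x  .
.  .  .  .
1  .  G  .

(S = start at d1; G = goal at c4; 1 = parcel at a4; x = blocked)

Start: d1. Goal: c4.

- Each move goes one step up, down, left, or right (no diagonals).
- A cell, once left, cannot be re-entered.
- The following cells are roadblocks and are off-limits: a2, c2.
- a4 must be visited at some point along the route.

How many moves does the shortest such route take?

Any route passes through a4 somewhere between d1 and c4. Summing Manhattan distances along the two legs (d1 → a4 → c4) gives a lower bound of 6 + 2 = 8 moves.
A route of 8 moves achieves this: d1 → d2 → d3 → c3 → b3 → a3 → a4 → b4 → c4.
Since 8 matches the lower bound, it is optimal.

8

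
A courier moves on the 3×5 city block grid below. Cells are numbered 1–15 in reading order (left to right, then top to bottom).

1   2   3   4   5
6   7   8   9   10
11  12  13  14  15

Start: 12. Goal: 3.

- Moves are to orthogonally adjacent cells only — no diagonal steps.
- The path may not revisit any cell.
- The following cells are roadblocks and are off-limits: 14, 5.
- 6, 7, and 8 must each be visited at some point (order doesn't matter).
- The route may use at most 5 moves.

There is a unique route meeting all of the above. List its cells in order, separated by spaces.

12 11 6 7 8 3

Any route must reach 6, 7, and 8 and still end at 3 within 5 moves, so the order of the required stops is forced.
Route from 12: left to 11, up to 6, 2× right (reaching 8), up to 3 — 5 moves in all.
Check: all required cells visited; 5 ≤ 5 moves.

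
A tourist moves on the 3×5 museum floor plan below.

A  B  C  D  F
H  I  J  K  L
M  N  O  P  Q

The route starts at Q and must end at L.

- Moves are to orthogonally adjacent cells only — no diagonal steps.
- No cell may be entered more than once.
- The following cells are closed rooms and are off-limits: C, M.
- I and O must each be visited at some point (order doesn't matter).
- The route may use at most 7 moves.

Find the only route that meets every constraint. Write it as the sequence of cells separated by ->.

Q -> P -> O -> N -> I -> J -> K -> L

The budget equals the shortest possible length, so every move has to be on a shortest route through the required cells.
Route from Q: 3× left (reaching N), up to I, 3× right (reaching L) — 7 moves in all.
Check: all required cells visited; 7 ≤ 7 moves.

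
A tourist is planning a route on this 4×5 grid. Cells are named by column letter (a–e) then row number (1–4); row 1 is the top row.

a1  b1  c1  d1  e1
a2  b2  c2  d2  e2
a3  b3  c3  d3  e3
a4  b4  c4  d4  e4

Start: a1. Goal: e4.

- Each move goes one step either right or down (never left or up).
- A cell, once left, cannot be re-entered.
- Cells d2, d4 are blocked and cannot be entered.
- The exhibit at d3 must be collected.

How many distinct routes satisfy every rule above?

6

A right/down-only route from a1 to e4 makes exactly 3 down-moves and 4 right-moves in some order.
With no other constraints that would be C(7,3) = 35 routes.
Split at d3 and multiply the segment counts (each segment already excludes blocked cells): a1→d3: 6; d3→e4: 1; product = 6.
That gives 6 routes.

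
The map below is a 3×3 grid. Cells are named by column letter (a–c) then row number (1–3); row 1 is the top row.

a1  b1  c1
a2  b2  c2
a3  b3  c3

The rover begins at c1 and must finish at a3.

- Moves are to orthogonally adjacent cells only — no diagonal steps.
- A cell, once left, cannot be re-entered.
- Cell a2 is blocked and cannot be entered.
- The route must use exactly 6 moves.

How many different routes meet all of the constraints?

Need simple routes of exactly 6 moves from c1 to a3 (Manhattan distance 4, so 1 moves are spent on a detour and 1 undoing it).
Enumerating: c1 b1 b2 c2 c3 b3 a3.
That gives 1 route.

1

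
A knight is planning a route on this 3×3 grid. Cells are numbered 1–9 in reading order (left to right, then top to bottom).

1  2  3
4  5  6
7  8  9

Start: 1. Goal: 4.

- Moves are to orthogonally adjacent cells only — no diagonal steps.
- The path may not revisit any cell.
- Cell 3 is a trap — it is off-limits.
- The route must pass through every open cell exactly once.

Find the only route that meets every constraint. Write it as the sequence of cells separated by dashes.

1 - 2 - 5 - 6 - 9 - 8 - 7 - 4

Need to visit all 8 open cells exactly once, starting at 1 and ending at 4.
Route from 1: right to 2, down to 5, right to 6, down to 9, 2× left (reaching 7), up to 4 — 7 moves in all.
Check: all 8 open cells covered.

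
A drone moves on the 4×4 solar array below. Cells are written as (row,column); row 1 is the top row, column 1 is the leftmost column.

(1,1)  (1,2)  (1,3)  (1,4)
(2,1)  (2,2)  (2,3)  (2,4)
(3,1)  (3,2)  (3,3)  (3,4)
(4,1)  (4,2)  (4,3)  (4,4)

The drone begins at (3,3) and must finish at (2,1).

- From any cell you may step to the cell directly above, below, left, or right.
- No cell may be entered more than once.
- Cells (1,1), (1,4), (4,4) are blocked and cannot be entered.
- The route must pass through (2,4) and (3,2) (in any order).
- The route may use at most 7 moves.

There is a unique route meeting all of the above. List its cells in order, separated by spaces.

The 7-move cap with required stops at (2,4), (3,2) leaves no slack for detours.
Route from (3,3): right 1 to (3,4), up 1 to (2,4), left 2 to (2,2), down 1 to (3,2), left 1 to (3,1), up 1 to (2,1) — 7 moves in all.
Check: all required cells visited; 7 ≤ 7 moves.

(3,3) (3,4) (2,4) (2,3) (2,2) (3,2) (3,1) (2,1)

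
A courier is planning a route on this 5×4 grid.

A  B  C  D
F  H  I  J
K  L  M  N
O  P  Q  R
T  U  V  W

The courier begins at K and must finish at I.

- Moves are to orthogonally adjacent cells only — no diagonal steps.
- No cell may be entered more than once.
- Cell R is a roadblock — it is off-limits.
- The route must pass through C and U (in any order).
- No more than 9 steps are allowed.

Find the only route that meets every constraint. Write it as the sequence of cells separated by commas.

Any route must reach C and U and still end at I within 9 moves, so the order of the required stops is forced.
Route from K: down 2 to T, right 1 to U, up 4 to B, right 1 to C, down 1 to I — 9 moves in all.
Check: all required cells visited; 9 ≤ 9 moves.

K, O, T, U, P, L, H, B, C, I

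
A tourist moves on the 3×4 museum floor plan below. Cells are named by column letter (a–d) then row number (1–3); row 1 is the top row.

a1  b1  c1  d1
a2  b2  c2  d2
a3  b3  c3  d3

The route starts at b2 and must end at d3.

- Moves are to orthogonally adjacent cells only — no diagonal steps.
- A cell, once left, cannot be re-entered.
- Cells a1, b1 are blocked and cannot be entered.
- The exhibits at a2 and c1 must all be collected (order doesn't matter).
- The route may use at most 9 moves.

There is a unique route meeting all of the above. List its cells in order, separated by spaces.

b2 a2 a3 b3 c3 c2 c1 d1 d2 d3

Any route must reach a2 and c1 and still end at d3 within 9 moves, so the order of the required stops is forced.
Route from b2: left to a2, down to a3, 2× right (reaching c3), 2× up (reaching c1), right to d1, 2× down (reaching d3) — 9 moves in all.
Check: all required cells visited; 9 ≤ 9 moves.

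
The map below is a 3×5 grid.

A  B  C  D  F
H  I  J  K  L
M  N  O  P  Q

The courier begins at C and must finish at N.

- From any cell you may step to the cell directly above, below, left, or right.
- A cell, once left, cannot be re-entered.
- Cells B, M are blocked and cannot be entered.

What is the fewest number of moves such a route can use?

The Manhattan distance from C to N is |1−3| + |3−2| = 3, so at least 3 moves are needed.
A route of 3 moves achieves this: C → J → O → N.
Since 3 matches the lower bound, it is optimal.

3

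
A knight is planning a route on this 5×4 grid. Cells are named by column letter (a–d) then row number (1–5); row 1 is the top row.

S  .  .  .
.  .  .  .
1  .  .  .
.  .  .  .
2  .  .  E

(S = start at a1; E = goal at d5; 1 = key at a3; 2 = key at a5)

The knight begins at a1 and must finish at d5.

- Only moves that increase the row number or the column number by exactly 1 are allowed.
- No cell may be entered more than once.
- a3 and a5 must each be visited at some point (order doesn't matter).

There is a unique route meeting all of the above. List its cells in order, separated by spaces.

Moves only go right or down, so the column and row indices never decrease.
Route from a1: 4× down (reaching a5), 3× right (reaching d5) — 7 moves in all.
Check: all required cells visited.

a1 a2 a3 a4 a5 b5 c5 d5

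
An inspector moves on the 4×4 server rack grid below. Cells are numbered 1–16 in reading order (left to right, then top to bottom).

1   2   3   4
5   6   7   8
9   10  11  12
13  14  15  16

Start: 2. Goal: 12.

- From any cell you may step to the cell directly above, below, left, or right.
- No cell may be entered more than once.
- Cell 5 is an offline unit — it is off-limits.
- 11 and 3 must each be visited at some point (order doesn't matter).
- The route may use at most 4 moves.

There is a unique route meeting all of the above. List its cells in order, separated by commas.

Any route must reach 11 and 3 and still end at 12 within 4 moves, so the order of the required stops is forced.
Route from 2: right 1 to 3, down 2 to 11, right 1 to 12 — 4 moves in all.
Check: all required cells visited; 4 ≤ 4 moves.

2, 3, 7, 11, 12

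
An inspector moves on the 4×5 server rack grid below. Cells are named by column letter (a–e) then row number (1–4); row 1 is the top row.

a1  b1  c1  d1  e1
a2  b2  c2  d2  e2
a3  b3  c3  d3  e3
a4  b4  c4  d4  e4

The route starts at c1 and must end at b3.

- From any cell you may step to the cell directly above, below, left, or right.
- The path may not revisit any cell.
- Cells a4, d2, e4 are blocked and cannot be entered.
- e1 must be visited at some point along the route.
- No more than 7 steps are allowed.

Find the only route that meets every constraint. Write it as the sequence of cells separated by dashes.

c1 - d1 - e1 - e2 - e3 - d3 - c3 - b3

The budget equals the shortest possible length, so every move has to be on a shortest route through the required cells.
Route from c1: right 2 to e1, down 2 to e3, left 3 to b3 — 7 moves in all.
Check: all required cells visited; 7 ≤ 7 moves.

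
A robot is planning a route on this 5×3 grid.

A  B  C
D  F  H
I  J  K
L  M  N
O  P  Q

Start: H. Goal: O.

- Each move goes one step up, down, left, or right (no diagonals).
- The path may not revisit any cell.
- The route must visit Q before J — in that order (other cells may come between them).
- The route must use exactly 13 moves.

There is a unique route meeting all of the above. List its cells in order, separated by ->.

The waypoints must appear in the order Q, J, with no cell reused.
Route from H: 3× down (reaching Q), left to P, 4× up (reaching B), left to A, 4× down (reaching O) — 13 moves in all.
Check: order respected (Q at step 3, J at step 6); 13 moves as required.

H -> K -> N -> Q -> P -> M -> J -> F -> B -> A -> D -> I -> L -> O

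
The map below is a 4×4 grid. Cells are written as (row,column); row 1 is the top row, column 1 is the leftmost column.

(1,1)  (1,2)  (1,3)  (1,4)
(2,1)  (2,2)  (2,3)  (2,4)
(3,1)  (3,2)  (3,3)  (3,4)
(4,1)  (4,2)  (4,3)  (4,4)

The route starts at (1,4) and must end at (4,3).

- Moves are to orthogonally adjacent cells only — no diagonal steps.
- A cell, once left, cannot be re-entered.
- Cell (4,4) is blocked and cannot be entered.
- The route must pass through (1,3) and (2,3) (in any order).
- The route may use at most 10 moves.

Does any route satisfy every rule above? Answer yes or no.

yes

One route that works: (1,4) → (1,3) → (2,3) → (3,3) → (4,3).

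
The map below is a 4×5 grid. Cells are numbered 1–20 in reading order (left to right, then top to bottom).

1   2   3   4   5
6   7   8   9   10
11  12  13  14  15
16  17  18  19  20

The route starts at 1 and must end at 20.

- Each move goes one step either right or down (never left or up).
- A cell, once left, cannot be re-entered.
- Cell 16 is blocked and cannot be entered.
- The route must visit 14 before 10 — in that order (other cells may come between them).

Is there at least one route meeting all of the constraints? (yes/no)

no

10 lies above 14, so going from 14 to 10 would need an upward move — but moves only go right/down, so 14 cannot be visited before 10.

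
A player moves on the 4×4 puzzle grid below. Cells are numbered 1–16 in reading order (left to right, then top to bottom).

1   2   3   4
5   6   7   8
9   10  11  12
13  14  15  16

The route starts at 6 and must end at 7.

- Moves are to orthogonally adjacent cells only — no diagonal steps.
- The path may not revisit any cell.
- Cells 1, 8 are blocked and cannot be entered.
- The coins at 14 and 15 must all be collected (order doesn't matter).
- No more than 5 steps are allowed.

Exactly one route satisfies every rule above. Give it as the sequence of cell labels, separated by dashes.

6 - 10 - 14 - 15 - 11 - 7

The budget equals the shortest possible length, so every move has to be on a shortest route through the required cells.
Route from 6: 2× down (reaching 14), right to 15, 2× up (reaching 7) — 5 moves in all.
Check: all required cells visited; 5 ≤ 5 moves.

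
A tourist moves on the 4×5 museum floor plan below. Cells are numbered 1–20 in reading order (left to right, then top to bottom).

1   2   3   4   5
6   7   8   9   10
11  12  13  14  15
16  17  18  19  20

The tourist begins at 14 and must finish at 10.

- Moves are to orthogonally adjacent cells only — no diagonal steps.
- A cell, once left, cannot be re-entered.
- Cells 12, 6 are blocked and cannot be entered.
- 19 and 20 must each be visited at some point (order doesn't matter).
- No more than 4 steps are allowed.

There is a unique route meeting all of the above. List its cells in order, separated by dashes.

14 - 19 - 20 - 15 - 10

Any route must reach 19 and 20 and still end at 10 within 4 moves, so the order of the required stops is forced.
Route from 14: down to 19, right to 20, 2× up (reaching 10) — 4 moves in all.
Check: all required cells visited; 4 ≤ 4 moves.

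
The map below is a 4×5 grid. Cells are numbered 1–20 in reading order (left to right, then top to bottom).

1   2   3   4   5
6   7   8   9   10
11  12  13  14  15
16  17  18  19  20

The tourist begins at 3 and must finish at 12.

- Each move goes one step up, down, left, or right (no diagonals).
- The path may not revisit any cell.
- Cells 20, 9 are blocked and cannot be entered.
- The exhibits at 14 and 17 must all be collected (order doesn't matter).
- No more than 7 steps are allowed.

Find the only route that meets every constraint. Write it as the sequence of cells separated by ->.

The budget equals the shortest possible length, so every move has to be on a shortest route through the required cells.
Route from 3: 2× down (reaching 13), right to 14, down to 19, 2× left (reaching 17), up to 12 — 7 moves in all.
Check: all required cells visited; 7 ≤ 7 moves.

3 -> 8 -> 13 -> 14 -> 19 -> 18 -> 17 -> 12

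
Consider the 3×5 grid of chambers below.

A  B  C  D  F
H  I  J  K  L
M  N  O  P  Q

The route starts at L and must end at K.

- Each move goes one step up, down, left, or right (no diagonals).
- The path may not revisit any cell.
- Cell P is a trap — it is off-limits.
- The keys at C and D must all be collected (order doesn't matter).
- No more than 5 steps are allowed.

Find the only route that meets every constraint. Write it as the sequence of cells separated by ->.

L -> F -> D -> C -> J -> K

The 5-move cap with required stops at C, D leaves no slack for detours.
Route from L: up to F, 2× left (reaching C), down to J, right to K — 5 moves in all.
Check: all required cells visited; 5 ≤ 5 moves.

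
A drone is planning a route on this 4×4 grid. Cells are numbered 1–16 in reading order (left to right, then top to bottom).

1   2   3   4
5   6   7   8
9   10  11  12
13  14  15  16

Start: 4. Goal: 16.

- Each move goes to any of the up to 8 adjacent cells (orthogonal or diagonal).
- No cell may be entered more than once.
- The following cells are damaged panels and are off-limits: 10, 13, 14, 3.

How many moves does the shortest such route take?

3

With diagonal moves allowed, the Chebyshev distance max(|Δrow|,|Δcol|) from 4 to 16 is 3, so at least 3 moves are needed.
A route of 3 moves achieves this: 4 → 7 → 11 → 16.
Since 3 matches the lower bound, it is optimal.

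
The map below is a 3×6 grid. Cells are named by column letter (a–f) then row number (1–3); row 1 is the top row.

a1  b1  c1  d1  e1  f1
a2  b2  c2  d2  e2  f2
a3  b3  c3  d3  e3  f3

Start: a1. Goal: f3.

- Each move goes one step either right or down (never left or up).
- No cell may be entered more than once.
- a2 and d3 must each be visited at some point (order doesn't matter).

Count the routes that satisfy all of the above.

4

A right/down-only route from a1 to f3 makes exactly 2 down-moves and 5 right-moves in some order.
With no other constraints that would be C(7,2) = 21 routes.
A monotone route can only reach the required cells in the order a2, d3, so split there and multiply the segment counts: a1→a2: 1; a2→d3: 4; d3→f3: 1; product = 4.
That gives 4 routes.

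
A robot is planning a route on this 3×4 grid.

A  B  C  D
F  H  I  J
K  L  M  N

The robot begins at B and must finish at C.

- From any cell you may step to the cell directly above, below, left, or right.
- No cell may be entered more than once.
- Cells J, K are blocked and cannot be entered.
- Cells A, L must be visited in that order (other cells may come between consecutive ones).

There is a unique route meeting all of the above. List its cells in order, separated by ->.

The waypoints must appear in the order A, L, with no cell reused.
Route from B: left 1 to A, down 1 to F, right 1 to H, down 1 to L, right 1 to M, up 2 to C — 7 moves in all.
Check: order respected (A at step 1, L at step 4).

B -> A -> F -> H -> L -> M -> I -> C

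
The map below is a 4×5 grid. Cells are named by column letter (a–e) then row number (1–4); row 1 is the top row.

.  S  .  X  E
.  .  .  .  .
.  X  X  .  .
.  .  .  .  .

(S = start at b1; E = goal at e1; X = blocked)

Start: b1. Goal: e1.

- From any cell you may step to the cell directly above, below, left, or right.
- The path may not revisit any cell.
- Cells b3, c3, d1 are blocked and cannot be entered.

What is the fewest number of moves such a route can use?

The Manhattan distance from b1 to e1 is |1−1| + |2−5| = 3, so at least 3 moves are needed.
That bound ignores the blocked cells. Measuring each leg by the fewest moves that actually steer around them (b1→e1: 5) raises the lower bound to 5.
A route of 5 moves exists: b1 → b2 → c2 → d2 → e2 → e1.
Since 5 matches that lower bound, it is optimal.

5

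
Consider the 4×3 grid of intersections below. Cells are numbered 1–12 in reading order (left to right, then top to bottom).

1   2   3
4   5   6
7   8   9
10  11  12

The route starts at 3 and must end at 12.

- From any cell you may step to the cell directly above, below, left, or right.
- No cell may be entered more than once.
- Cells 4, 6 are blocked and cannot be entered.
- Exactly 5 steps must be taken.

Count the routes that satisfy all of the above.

Need simple routes of exactly 5 moves from 3 to 12 (Manhattan distance 3, so 1 moves are spent on a detour and 1 undoing it).
Enumerating: 3 2 5 8 11 12 | 3 2 5 8 9 12.
That gives 2 routes.

2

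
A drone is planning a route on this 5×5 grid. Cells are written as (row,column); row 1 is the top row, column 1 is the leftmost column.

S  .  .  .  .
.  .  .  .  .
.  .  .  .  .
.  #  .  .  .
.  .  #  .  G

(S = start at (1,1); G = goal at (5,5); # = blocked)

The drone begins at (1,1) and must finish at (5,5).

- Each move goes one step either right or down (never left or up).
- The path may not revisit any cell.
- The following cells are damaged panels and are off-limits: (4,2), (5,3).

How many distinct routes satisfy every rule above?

A right/down-only route from (1,1) to (5,5) makes exactly 4 down-moves and 4 right-moves in some order.
With no other constraints that would be C(8,4) = 70 routes.
Subtract routes through each blocked cell (inclusion–exclusion for overlaps): − through (4,2): 16 − through (5,3): 15 + through (4,2)&(5,3): 8 → 47.
That gives 47 routes.

47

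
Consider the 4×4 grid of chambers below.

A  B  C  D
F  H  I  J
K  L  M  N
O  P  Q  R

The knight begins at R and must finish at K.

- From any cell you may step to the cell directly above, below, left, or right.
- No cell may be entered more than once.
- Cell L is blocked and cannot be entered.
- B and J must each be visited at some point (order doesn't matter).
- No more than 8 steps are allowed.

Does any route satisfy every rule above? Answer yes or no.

yes

One route that works: R → N → J → D → C → B → H → F → K.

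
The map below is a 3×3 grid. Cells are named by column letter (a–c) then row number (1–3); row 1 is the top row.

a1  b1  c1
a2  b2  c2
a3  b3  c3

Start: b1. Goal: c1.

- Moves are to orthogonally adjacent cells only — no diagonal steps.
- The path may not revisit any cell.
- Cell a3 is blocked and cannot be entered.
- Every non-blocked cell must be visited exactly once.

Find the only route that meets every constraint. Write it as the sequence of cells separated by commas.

Need to visit all 8 open cells exactly once, starting at b1 and ending at c1.
Cell c3 has only two open neighbours (c2 and b3), so the path must pass straight through it: one of those is the cell it's entered from and the other is where it exits.
Route from b1: left 1 to a1, down 1 to a2, right 1 to b2, down 1 to b3, right 1 to c3, up 2 to c1 — 7 moves in all.
Check: all 8 open cells covered.

b1, a1, a2, b2, b3, c3, c2, c1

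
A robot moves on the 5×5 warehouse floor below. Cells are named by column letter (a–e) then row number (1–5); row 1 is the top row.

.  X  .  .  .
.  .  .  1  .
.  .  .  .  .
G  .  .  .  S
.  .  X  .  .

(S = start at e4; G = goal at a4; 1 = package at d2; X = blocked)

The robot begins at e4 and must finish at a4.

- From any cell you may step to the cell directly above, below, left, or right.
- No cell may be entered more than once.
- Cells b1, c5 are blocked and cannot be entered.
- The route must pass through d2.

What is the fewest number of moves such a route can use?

Any route passes through d2 somewhere between e4 and a4. Summing Manhattan distances along the two legs (e4 → d2 → a4) gives a lower bound of 3 + 5 = 8 moves.
A route of 8 moves achieves this: e4 → e3 → e2 → d2 → d3 → d4 → c4 → b4 → a4.
Since 8 matches the lower bound, it is optimal.

8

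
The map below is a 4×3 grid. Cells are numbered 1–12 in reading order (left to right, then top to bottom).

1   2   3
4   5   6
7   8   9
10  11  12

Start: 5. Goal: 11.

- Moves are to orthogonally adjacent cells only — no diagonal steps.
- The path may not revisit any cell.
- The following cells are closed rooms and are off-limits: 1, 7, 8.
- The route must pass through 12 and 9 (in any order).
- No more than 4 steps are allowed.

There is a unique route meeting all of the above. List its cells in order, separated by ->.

The budget equals the shortest possible length, so every move has to be on a shortest route through the required cells.
Route from 5: right 1 to 6, down 2 to 12, left 1 to 11 — 4 moves in all.
Check: all required cells visited; 4 ≤ 4 moves.

5 -> 6 -> 9 -> 12 -> 11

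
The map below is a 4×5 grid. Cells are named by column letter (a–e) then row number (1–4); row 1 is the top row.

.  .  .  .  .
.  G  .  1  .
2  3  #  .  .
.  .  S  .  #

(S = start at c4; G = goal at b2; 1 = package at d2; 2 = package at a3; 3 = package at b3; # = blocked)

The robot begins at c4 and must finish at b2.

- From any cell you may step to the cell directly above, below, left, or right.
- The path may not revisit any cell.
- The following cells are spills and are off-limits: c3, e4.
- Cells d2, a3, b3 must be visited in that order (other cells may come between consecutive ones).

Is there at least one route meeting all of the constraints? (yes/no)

One route that works: c4 → d4 → d3 → d2 → d1 → c1 → b1 → a1 → a2 → a3 → b3 → b2.

yes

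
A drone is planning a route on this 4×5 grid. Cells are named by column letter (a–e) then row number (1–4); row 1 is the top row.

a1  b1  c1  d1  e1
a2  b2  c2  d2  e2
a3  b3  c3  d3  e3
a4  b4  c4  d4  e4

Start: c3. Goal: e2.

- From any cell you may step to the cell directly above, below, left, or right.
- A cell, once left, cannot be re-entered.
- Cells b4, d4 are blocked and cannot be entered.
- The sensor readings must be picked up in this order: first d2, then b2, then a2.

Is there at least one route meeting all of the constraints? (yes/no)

yes

One route that works: c3 → d3 → d2 → c2 → b2 → a2 → a1 → b1 → c1 → d1 → e1 → e2.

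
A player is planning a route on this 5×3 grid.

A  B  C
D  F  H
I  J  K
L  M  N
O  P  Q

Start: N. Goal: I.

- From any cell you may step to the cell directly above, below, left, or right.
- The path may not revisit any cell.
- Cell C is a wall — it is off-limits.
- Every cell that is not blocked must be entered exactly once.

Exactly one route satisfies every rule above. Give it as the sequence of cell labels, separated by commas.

N, Q, P, O, L, M, J, K, H, F, B, A, D, I

Need to visit all 14 open cells exactly once, starting at N and ending at I.
Route from N: down to Q, 2× left (reaching O), up to L, right to M, up to J, right to K, up to H, left to F, up to B, left to A, 2× down (reaching I) — 13 moves in all.
Check: all 14 open cells covered.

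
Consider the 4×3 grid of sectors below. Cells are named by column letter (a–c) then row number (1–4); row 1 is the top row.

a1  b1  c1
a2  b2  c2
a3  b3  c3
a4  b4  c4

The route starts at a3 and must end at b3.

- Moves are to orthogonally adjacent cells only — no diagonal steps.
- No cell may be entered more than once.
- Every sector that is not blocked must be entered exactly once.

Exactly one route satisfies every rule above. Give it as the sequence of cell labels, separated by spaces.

Need to visit all 12 open cells exactly once, starting at a3 and ending at b3.
Cell c1 has only two open neighbours (c2 and b1), so the path must pass straight through it: one of those is the cell it's entered from and the other is where it exits.
Route from a3: down to a4, 2× right (reaching c4), 3× up (reaching c1), 2× left (reaching a1), down to a2, right to b2, down to b3 — 11 moves in all.
Check: all 12 open cells covered.

a3 a4 b4 c4 c3 c2 c1 b1 a1 a2 b2 b3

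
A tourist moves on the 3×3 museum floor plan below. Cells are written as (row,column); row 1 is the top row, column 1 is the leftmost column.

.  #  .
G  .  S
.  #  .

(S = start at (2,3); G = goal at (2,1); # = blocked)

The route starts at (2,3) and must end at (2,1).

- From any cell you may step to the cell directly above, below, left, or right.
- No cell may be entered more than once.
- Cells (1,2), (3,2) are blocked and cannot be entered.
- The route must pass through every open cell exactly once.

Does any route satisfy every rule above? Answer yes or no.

Cell (1,1) has only one open neighbour but is neither the start nor the goal, so a Hamiltonian route would have to both enter and leave it through the same neighbour — impossible without revisiting.

no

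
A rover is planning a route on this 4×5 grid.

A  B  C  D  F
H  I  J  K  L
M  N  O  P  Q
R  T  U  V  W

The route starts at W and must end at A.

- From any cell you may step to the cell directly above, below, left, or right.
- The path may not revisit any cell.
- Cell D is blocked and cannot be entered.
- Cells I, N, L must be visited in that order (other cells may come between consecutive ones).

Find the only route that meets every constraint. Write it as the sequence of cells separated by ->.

W -> V -> U -> T -> R -> M -> H -> I -> N -> O -> P -> Q -> L -> K -> J -> C -> B -> A

The waypoints must appear in the order I, N, L, with no cell reused.
Route from W: 4× left (reaching R), 2× up (reaching H), right to I, down to N, 3× right (reaching Q), up to L, 2× left (reaching J), up to C, 2× left (reaching A) — 17 moves in all.
Check: order respected (I at step 7, N at step 8, L at step 12).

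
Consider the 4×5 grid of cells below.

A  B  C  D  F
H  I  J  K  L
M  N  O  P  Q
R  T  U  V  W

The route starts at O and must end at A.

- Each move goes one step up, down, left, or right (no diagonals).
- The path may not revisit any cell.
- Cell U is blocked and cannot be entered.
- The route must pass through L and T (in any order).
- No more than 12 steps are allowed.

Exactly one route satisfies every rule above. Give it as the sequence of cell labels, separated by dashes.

O - P - Q - L - K - J - I - N - T - R - M - H - A

The budget equals the shortest possible length, so every move has to be on a shortest route through the required cells.
Route from O: right 2 to Q, up 1 to L, left 3 to I, down 2 to T, left 1 to R, up 3 to A — 12 moves in all.
Check: all required cells visited; 12 ≤ 12 moves.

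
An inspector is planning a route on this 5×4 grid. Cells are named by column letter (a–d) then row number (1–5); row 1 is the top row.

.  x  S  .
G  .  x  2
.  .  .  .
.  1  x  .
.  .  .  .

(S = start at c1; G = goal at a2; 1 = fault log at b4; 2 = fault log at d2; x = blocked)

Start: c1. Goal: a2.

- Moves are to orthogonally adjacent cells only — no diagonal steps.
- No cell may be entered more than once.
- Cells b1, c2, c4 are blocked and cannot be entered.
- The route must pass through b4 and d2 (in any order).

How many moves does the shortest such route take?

9

Any route passes through b4 and d2 in some order between c1 and a2. Summing Manhattan distances along each leg and taking the cheapest ordering (c1 → d2 → b4 → a2) gives a lower bound of 2 + 4 + 3 = 9 moves.
A route of 9 moves achieves this: c1 → d1 → d2 → d3 → c3 → b3 → b4 → a4 → a3 → a2.
Since 9 matches the lower bound, it is optimal.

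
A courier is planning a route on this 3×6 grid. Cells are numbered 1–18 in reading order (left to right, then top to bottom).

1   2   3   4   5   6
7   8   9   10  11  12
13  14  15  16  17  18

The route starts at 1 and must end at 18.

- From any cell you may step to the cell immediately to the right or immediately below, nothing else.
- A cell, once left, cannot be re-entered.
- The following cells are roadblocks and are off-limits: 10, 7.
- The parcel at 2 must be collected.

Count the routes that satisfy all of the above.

A right/down-only route from 1 to 18 makes exactly 2 down-moves and 5 right-moves in some order.
With no other constraints that would be C(7,2) = 21 routes.
Split at 2 and multiply the segment counts (each segment already excludes blocked cells): 1→2: 1; 2→18: 6; product = 6.
That gives 6 routes.

6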